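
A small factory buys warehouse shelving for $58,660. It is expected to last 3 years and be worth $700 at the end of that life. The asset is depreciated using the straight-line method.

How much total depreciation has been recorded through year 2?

Depreciable base = $58,660 − $700 = $57,960.
Annual expense = $57,960 / 3 = $19,320.
End of year 1: book value $39,340.
End of year 2: book value $20,020.
Accumulated through year 2 = $58,660 − $20,020 = $38,640.

$38,640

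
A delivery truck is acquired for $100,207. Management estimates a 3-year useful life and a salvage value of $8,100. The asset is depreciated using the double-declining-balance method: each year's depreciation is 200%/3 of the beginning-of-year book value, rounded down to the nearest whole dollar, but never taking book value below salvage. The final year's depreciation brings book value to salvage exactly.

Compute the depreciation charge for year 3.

Depreciable base = $100,207 − $8,100 = $92,107.
Year 1: ⌊$100,207 × 200%/3⌋ = $66,804. Book value $33,403.
Year 2: ⌊$33,403 × 200%/3⌋ = $22,268. Book value $11,135.
Year 3 (final): $11,135 − $8,100 = $3,035. Book value $8,100.

$3,035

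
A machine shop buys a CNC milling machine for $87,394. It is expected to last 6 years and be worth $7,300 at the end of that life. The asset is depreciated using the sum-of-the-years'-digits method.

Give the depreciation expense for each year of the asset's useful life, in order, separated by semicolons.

Depreciable base = $87,394 − $7,300 = $80,094.
Sum of the years' digits = 6+5+4+3+2+1 = 21.
Year 1: $80,094 × 6/21 = $22,884. Book value $64,510.
Year 2: $80,094 × 5/21 = $19,070. Book value $45,440.
Year 3: $80,094 × 4/21 = $15,256. Book value $30,184.
Year 4: $80,094 × 3/21 = $11,442. Book value $18,742.
Year 5: $80,094 × 2/21 = $7,628. Book value $11,114.
Year 6: $80,094 × 1/21 = $3,814. Book value $7,300.

$22,884; $19,070; $15,256; $11,442; $7,628; $3,814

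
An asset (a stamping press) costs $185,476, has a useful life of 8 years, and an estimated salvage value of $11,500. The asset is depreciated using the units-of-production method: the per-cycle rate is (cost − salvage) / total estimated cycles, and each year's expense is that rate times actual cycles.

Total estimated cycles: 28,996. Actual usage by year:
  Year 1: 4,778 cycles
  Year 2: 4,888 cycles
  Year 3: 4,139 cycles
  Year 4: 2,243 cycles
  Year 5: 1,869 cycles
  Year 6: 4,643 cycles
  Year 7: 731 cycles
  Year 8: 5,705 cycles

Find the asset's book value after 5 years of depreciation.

$77,974

Depreciable base = $185,476 − $11,500 = $173,976.
Rate = $173,976 / 28,996 cycles = $6 per cycle.
Year 1: 4,778 × $6 = $28,668. Book value $156,808.
Year 2: 4,888 × $6 = $29,328. Book value $127,480.
Year 3: 4,139 × $6 = $24,834. Book value $102,646.
Year 4: 2,243 × $6 = $13,458. Book value $89,188.
Year 5: 1,869 × $6 = $11,214. Book value $77,974.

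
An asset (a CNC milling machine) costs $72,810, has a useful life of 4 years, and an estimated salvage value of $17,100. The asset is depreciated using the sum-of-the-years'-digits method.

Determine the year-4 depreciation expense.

Depreciable base = $72,810 − $17,100 = $55,710.
Sum of the years' digits = 4+3+2+1 = 10.
Year 1: $55,710 × 4/10 = $22,284. Book value $50,526.
Year 2: $55,710 × 3/10 = $16,713. Book value $33,813.
Year 3: $55,710 × 2/10 = $11,142. Book value $22,671.
Year 4: $55,710 × 1/10 = $5,571. Book value $17,100.

$5,571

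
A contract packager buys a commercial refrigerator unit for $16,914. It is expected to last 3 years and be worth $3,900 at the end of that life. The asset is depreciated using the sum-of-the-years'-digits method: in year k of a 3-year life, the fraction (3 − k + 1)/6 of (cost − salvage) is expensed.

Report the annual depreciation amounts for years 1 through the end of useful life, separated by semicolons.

Depreciable base = $16,914 − $3,900 = $13,014.
Sum of the years' digits = 3+2+1 = 6.
Year 1: $13,014 × 3/6 = $6,507. Book value $10,407.
Year 2: $13,014 × 2/6 = $4,338. Book value $6,069.
Year 3: $13,014 × 1/6 = $2,169. Book value $3,900.

$6,507; $4,338; $2,169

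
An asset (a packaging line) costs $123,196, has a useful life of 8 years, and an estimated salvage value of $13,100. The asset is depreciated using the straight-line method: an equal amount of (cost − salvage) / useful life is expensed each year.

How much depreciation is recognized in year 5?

$13,762

Depreciable base = $123,196 − $13,100 = $110,096.
Annual expense = $110,096 / 8 = $13,762.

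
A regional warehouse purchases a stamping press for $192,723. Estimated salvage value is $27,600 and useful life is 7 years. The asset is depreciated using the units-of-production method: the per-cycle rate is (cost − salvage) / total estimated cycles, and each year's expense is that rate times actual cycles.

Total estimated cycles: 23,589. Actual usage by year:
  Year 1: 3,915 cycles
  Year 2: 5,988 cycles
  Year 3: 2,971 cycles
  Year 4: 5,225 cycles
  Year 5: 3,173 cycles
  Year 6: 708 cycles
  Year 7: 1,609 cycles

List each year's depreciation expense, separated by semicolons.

Depreciable base = $192,723 − $27,600 = $165,123.
Rate = $165,123 / 23,589 cycles = $7 per cycle.
Year 1: 3,915 × $7 = $27,405. Book value $165,318.
Year 2: 5,988 × $7 = $41,916. Book value $123,402.
Year 3: 2,971 × $7 = $20,797. Book value $102,605.
Year 4: 5,225 × $7 = $36,575. Book value $66,030.
Year 5: 3,173 × $7 = $22,211. Book value $43,819.
Year 6: 708 × $7 = $4,956. Book value $38,863.
Year 7: 1,609 × $7 = $11,263. Book value $27,600.

$27,405; $41,916; $20,797; $36,575; $22,211; $4,956; $11,263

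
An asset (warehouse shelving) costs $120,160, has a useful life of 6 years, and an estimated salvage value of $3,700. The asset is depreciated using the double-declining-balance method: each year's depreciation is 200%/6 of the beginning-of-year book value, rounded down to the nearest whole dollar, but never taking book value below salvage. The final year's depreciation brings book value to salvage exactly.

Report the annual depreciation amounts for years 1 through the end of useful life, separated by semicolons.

Depreciable base = $120,160 − $3,700 = $116,460.
Year 1: ⌊$120,160 × 200%/6⌋ = $40,053. Book value $80,107.
Year 2: ⌊$80,107 × 200%/6⌋ = $26,702. Book value $53,405.
Year 3: ⌊$53,405 × 200%/6⌋ = $17,801. Book value $35,604.
Year 4: ⌊$35,604 × 200%/6⌋ = $11,868. Book value $23,736.
Year 5: ⌊$23,736 × 200%/6⌋ = $7,912. Book value $15,824.
Year 6 (final): $15,824 − $3,700 = $12,124. Book value $3,700.

$40,053; $26,702; $17,801; $11,868; $7,912; $12,124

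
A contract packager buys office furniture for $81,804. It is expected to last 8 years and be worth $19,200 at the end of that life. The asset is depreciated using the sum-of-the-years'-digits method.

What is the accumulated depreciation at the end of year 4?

$45,214

Depreciable base = $81,804 − $19,200 = $62,604.
Sum of the years' digits = 8+7+6+5+4+3+2+1 = 36.
Year 1: $62,604 × 8/36 = $13,912. Book value $67,892.
Year 2: $62,604 × 7/36 = $12,173. Book value $55,719.
Year 3: $62,604 × 6/36 = $10,434. Book value $45,285.
Year 4: $62,604 × 5/36 = $8,695. Book value $36,590.
Accumulated through year 4 = $81,804 − $36,590 = $45,214.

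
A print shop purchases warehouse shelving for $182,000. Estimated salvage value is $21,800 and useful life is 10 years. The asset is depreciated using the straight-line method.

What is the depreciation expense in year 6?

Depreciable base = $182,000 − $21,800 = $160,200.
Annual expense = $160,200 / 10 = $16,020.

$16,020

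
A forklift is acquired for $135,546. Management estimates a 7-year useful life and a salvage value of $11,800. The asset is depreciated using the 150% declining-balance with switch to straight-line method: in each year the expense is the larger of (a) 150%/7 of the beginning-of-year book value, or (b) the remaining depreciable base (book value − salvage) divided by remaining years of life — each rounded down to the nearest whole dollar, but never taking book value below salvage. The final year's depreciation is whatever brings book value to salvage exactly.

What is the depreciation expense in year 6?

Depreciable base = $135,546 − $11,800 = $123,746.
Year 1: DB = ⌊$135,546 × 150%/7⌋ = $29,045; SL = ⌊$123,746/7⌋ = $17,678 → take DB $29,045. Book value $106,501.
Year 2: DB = ⌊$106,501 × 150%/7⌋ = $22,821; SL = ⌊$94,701/6⌋ = $15,783 → take DB $22,821. Book value $83,680.
Year 3: DB = ⌊$83,680 × 150%/7⌋ = $17,931; SL = ⌊$71,880/5⌋ = $14,376 → take DB $17,931. Book value $65,749.
Year 4: DB = ⌊$65,749 × 150%/7⌋ = $14,089; SL = ⌊$53,949/4⌋ = $13,487 → take DB $14,089. Book value $51,660.
Year 5: DB = ⌊$51,660 × 150%/7⌋ = $11,070; SL = ⌊$39,860/3⌋ = $13,286 → take SL $13,286. Book value $38,374.
Year 6: DB = ⌊$38,374 × 150%/7⌋ = $8,223; SL = ⌊$26,574/2⌋ = $13,287 → take SL $13,287. Book value $25,087.

$13,287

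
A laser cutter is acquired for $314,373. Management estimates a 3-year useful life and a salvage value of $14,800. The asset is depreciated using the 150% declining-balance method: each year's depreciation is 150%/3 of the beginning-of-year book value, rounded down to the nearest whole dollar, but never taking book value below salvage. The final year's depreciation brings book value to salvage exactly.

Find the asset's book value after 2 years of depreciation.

Depreciable base = $314,373 − $14,800 = $299,573.
Year 1: ⌊$314,373 × 150%/3⌋ = $157,186. Book value $157,187.
Year 2: ⌊$157,187 × 150%/3⌋ = $78,593. Book value $78,594.

$78,594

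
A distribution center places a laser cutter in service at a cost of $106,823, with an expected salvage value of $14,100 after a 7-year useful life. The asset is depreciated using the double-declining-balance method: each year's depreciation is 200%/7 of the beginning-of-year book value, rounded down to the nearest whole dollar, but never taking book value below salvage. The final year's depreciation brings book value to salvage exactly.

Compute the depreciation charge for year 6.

Depreciable base = $106,823 − $14,100 = $92,723.
Year 1: ⌊$106,823 × 200%/7⌋ = $30,520. Book value $76,303.
Year 2: ⌊$76,303 × 200%/7⌋ = $21,800. Book value $54,503.
Year 3: ⌊$54,503 × 200%/7⌋ = $15,572. Book value $38,931.
Year 4: ⌊$38,931 × 200%/7⌋ = $11,123. Book value $27,808.
Year 5: ⌊$27,808 × 200%/7⌋ = $7,945. Book value $19,863.
Year 6: ⌊$19,863 × 200%/7⌋ = $5,675. Book value $14,188.

$5,675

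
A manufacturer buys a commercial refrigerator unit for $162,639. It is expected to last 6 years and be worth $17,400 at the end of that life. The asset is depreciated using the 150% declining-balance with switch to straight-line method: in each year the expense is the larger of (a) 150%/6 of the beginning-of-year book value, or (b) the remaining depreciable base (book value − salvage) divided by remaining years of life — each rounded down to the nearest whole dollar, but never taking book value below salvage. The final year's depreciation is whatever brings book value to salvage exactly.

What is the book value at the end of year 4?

Depreciable base = $162,639 − $17,400 = $145,239.
Year 1: DB = ⌊$162,639 × 150%/6⌋ = $40,659; SL = ⌊$145,239/6⌋ = $24,206 → take DB $40,659. Book value $121,980.
Year 2: DB = ⌊$121,980 × 150%/6⌋ = $30,495; SL = ⌊$104,580/5⌋ = $20,916 → take DB $30,495. Book value $91,485.
Year 3: DB = ⌊$91,485 × 150%/6⌋ = $22,871; SL = ⌊$74,085/4⌋ = $18,521 → take DB $22,871. Book value $68,614.
Year 4: DB = ⌊$68,614 × 150%/6⌋ = $17,153; SL = ⌊$51,214/3⌋ = $17,071 → take DB $17,153. Book value $51,461.

$51,461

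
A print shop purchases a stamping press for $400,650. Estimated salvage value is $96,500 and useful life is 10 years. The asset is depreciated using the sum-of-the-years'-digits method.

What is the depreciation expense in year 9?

$11,060

Depreciable base = $400,650 − $96,500 = $304,150.
Sum of the years' digits = 10+9+8+7+6+5+4+3+2+1 = 55.
Year 1: $304,150 × 10/55 = $55,300. Book value $345,350.
Year 2: $304,150 × 9/55 = $49,770. Book value $295,580.
Year 3: $304,150 × 8/55 = $44,240. Book value $251,340.
Year 4: $304,150 × 7/55 = $38,710. Book value $212,630.
Year 5: $304,150 × 6/55 = $33,180. Book value $179,450.
Year 6: $304,150 × 5/55 = $27,650. Book value $151,800.
Year 7: $304,150 × 4/55 = $22,120. Book value $129,680.
Year 8: $304,150 × 3/55 = $16,590. Book value $113,090.
Year 9: $304,150 × 2/55 = $11,060. Book value $102,030.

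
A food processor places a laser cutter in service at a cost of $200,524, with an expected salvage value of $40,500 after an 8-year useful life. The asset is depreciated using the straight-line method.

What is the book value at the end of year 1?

Depreciable base = $200,524 − $40,500 = $160,024.
Annual expense = $160,024 / 8 = $20,003.
End of year 1: book value $180,521.

$180,521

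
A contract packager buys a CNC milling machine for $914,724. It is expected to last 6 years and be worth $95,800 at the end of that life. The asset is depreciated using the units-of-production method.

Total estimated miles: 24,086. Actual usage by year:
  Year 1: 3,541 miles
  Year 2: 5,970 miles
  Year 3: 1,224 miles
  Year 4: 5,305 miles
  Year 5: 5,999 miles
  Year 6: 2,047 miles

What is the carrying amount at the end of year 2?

Depreciable base = $914,724 − $95,800 = $818,924.
Rate = $818,924 / 24,086 miles = $34 per mile.
Year 1: 3,541 × $34 = $120,394. Book value $794,330.
Year 2: 5,970 × $34 = $202,980. Book value $591,350.

$591,350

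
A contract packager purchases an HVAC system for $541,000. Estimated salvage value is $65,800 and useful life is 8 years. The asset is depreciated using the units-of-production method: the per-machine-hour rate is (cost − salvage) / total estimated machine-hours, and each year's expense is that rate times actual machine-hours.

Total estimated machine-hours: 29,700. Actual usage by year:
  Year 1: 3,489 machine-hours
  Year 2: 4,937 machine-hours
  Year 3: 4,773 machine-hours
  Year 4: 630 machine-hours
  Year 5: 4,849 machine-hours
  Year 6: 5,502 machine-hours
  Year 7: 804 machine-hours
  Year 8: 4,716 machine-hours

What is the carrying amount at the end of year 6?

$154,120

Depreciable base = $541,000 − $65,800 = $475,200.
Rate = $475,200 / 29,700 machine-hours = $16 per machine-hour.
Year 1: 3,489 × $16 = $55,824. Book value $485,176.
Year 2: 4,937 × $16 = $78,992. Book value $406,184.
Year 3: 4,773 × $16 = $76,368. Book value $329,816.
Year 4: 630 × $16 = $10,080. Book value $319,736.
Year 5: 4,849 × $16 = $77,584. Book value $242,152.
Year 6: 5,502 × $16 = $88,032. Book value $154,120.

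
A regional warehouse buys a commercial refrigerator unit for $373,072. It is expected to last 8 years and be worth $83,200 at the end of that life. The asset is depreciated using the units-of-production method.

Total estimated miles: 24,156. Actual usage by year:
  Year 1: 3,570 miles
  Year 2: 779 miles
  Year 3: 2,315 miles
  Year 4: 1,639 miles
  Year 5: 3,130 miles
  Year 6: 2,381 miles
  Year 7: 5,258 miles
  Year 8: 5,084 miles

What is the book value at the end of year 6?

$207,304

Depreciable base = $373,072 − $83,200 = $289,872.
Rate = $289,872 / 24,156 miles = $12 per mile.
Year 1: 3,570 × $12 = $42,840. Book value $330,232.
Year 2: 779 × $12 = $9,348. Book value $320,884.
Year 3: 2,315 × $12 = $27,780. Book value $293,104.
Year 4: 1,639 × $12 = $19,668. Book value $273,436.
Year 5: 3,130 × $12 = $37,560. Book value $235,876.
Year 6: 2,381 × $12 = $28,572. Book value $207,304.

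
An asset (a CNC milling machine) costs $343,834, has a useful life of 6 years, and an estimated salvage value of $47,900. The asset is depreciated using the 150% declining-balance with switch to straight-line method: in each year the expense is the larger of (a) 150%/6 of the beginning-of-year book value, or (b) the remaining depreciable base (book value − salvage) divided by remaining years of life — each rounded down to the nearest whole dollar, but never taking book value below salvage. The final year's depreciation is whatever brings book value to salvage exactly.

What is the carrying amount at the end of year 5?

$78,346

Depreciable base = $343,834 − $47,900 = $295,934.
Year 1: DB = ⌊$343,834 × 150%/6⌋ = $85,958; SL = ⌊$295,934/6⌋ = $49,322 → take DB $85,958. Book value $257,876.
Year 2: DB = ⌊$257,876 × 150%/6⌋ = $64,469; SL = ⌊$209,976/5⌋ = $41,995 → take DB $64,469. Book value $193,407.
Year 3: DB = ⌊$193,407 × 150%/6⌋ = $48,351; SL = ⌊$145,507/4⌋ = $36,376 → take DB $48,351. Book value $145,056.
Year 4: DB = ⌊$145,056 × 150%/6⌋ = $36,264; SL = ⌊$97,156/3⌋ = $32,385 → take DB $36,264. Book value $108,792.
Year 5: DB = ⌊$108,792 × 150%/6⌋ = $27,198; SL = ⌊$60,892/2⌋ = $30,446 → take SL $30,446. Book value $78,346.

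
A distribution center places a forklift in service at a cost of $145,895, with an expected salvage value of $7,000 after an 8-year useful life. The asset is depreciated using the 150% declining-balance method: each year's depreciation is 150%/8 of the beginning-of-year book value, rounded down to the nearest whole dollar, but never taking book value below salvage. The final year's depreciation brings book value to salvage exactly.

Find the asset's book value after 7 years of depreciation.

Depreciable base = $145,895 − $7,000 = $138,895.
Year 1: ⌊$145,895 × 150%/8⌋ = $27,355. Book value $118,540.
Year 2: ⌊$118,540 × 150%/8⌋ = $22,226. Book value $96,314.
Year 3: ⌊$96,314 × 150%/8⌋ = $18,058. Book value $78,256.
Year 4: ⌊$78,256 × 150%/8⌋ = $14,673. Book value $63,583.
Year 5: ⌊$63,583 × 150%/8⌋ = $11,921. Book value $51,662.
Year 6: ⌊$51,662 × 150%/8⌋ = $9,686. Book value $41,976.
Year 7: ⌊$41,976 × 150%/8⌋ = $7,870. Book value $34,106.

$34,106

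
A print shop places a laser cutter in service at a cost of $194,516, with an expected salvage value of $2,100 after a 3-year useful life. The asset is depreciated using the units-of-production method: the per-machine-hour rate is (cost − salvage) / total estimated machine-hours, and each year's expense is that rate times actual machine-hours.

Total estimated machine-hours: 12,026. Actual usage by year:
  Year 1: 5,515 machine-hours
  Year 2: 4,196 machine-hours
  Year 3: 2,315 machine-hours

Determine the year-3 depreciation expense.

Depreciable base = $194,516 − $2,100 = $192,416.
Rate = $192,416 / 12,026 machine-hours = $16 per machine-hour.
Year 1: 5,515 × $16 = $88,240. Book value $106,276.
Year 2: 4,196 × $16 = $67,136. Book value $39,140.
Year 3: 2,315 × $16 = $37,040. Book value $2,100.

$37,040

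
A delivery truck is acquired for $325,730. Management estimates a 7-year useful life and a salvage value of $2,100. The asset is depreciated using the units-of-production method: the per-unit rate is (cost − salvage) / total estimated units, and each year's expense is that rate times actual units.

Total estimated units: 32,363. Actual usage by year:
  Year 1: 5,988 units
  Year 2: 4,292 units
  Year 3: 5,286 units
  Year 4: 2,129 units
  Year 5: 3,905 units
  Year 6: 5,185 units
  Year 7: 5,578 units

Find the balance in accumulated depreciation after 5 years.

$216,000

Depreciable base = $325,730 − $2,100 = $323,630.
Rate = $323,630 / 32,363 units = $10 per unit.
Year 1: 5,988 × $10 = $59,880. Book value $265,850.
Year 2: 4,292 × $10 = $42,920. Book value $222,930.
Year 3: 5,286 × $10 = $52,860. Book value $170,070.
Year 4: 2,129 × $10 = $21,290. Book value $148,780.
Year 5: 3,905 × $10 = $39,050. Book value $109,730.
Accumulated through year 5 = $325,730 − $109,730 = $216,000.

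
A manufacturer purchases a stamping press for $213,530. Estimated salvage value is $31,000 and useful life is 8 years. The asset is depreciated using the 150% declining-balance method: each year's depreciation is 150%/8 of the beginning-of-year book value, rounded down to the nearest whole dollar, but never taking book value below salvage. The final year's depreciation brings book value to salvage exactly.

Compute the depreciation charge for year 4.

$21,475

Depreciable base = $213,530 − $31,000 = $182,530.
Year 1: ⌊$213,530 × 150%/8⌋ = $40,036. Book value $173,494.
Year 2: ⌊$173,494 × 150%/8⌋ = $32,530. Book value $140,964.
Year 3: ⌊$140,964 × 150%/8⌋ = $26,430. Book value $114,534.
Year 4: ⌊$114,534 × 150%/8⌋ = $21,475. Book value $93,059.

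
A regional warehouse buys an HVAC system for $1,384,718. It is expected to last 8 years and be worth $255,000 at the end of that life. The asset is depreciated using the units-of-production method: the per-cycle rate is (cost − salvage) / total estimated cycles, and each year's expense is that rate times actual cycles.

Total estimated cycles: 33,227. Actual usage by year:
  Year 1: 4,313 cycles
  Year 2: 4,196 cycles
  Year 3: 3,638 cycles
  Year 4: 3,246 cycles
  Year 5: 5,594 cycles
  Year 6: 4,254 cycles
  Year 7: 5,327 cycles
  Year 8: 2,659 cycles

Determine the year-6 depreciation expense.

$144,636

Depreciable base = $1,384,718 − $255,000 = $1,129,718.
Rate = $1,129,718 / 33,227 cycles = $34 per cycle.
Year 1: 4,313 × $34 = $146,642. Book value $1,238,076.
Year 2: 4,196 × $34 = $142,664. Book value $1,095,412.
Year 3: 3,638 × $34 = $123,692. Book value $971,720.
Year 4: 3,246 × $34 = $110,364. Book value $861,356.
Year 5: 5,594 × $34 = $190,196. Book value $671,160.
Year 6: 4,254 × $34 = $144,636. Book value $526,524.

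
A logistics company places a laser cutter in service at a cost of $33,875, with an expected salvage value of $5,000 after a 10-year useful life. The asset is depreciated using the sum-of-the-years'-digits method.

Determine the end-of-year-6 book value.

$10,250

Depreciable base = $33,875 − $5,000 = $28,875.
Sum of the years' digits = 10+9+8+7+6+5+4+3+2+1 = 55.
Year 1: $28,875 × 10/55 = $5,250. Book value $28,625.
Year 2: $28,875 × 9/55 = $4,725. Book value $23,900.
Year 3: $28,875 × 8/55 = $4,200. Book value $19,700.
Year 4: $28,875 × 7/55 = $3,675. Book value $16,025.
Year 5: $28,875 × 6/55 = $3,150. Book value $12,875.
Year 6: $28,875 × 5/55 = $2,625. Book value $10,250.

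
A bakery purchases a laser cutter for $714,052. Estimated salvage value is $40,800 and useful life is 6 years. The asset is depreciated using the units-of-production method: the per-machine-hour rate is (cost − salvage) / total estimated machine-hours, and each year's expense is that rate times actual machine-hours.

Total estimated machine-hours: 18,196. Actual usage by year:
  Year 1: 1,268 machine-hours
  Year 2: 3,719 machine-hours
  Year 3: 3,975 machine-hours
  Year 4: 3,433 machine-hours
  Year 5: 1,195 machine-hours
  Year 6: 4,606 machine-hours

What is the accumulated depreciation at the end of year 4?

$458,615

Depreciable base = $714,052 − $40,800 = $673,252.
Rate = $673,252 / 18,196 machine-hours = $37 per machine-hour.
Year 1: 1,268 × $37 = $46,916. Book value $667,136.
Year 2: 3,719 × $37 = $137,603. Book value $529,533.
Year 3: 3,975 × $37 = $147,075. Book value $382,458.
Year 4: 3,433 × $37 = $127,021. Book value $255,437.
Accumulated through year 4 = $714,052 − $255,437 = $458,615.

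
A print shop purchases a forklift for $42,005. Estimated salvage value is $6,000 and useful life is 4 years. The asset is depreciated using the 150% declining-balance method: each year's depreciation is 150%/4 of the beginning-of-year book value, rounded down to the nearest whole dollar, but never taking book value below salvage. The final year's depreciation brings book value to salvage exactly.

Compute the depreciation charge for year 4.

$4,256

Depreciable base = $42,005 − $6,000 = $36,005.
Year 1: ⌊$42,005 × 150%/4⌋ = $15,751. Book value $26,254.
Year 2: ⌊$26,254 × 150%/4⌋ = $9,845. Book value $16,409.
Year 3: ⌊$16,409 × 150%/4⌋ = $6,153. Book value $10,256.
Year 4 (final): $10,256 − $6,000 = $4,256. Book value $6,000.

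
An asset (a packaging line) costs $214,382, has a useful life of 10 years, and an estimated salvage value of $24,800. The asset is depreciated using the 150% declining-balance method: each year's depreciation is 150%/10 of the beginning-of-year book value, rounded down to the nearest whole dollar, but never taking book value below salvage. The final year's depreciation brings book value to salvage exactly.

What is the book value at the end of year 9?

Depreciable base = $214,382 − $24,800 = $189,582.
Year 1: ⌊$214,382 × 150%/10⌋ = $32,157. Book value $182,225.
Year 2: ⌊$182,225 × 150%/10⌋ = $27,333. Book value $154,892.
Year 3: ⌊$154,892 × 150%/10⌋ = $23,233. Book value $131,659.
Year 4: ⌊$131,659 × 150%/10⌋ = $19,748. Book value $111,911.
Year 5: ⌊$111,911 × 150%/10⌋ = $16,786. Book value $95,125.
Year 6: ⌊$95,125 × 150%/10⌋ = $14,268. Book value $80,857.
Year 7: ⌊$80,857 × 150%/10⌋ = $12,128. Book value $68,729.
Year 8: ⌊$68,729 × 150%/10⌋ = $10,309. Book value $58,420.
Year 9: ⌊$58,420 × 150%/10⌋ = $8,763. Book value $49,657.

$49,657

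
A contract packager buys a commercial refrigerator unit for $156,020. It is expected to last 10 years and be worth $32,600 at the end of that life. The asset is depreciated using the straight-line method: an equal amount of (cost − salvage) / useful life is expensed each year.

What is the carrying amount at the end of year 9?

Depreciable base = $156,020 − $32,600 = $123,420.
Annual expense = $123,420 / 10 = $12,342.
End of year 1: book value $143,678.
End of year 2: book value $131,336.
End of year 3: book value $118,994.
End of year 4: book value $106,652.
End of year 5: book value $94,310.
End of year 6: book value $81,968.
End of year 7: book value $69,626.
End of year 8: book value $57,284.
End of year 9: book value $44,942.

$44,942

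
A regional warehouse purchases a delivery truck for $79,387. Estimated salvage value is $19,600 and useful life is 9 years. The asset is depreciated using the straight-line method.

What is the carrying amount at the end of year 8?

Depreciable base = $79,387 − $19,600 = $59,787.
Annual expense = $59,787 / 9 = $6,643.
End of year 1: book value $72,744.
End of year 2: book value $66,101.
End of year 3: book value $59,458.
End of year 4: book value $52,815.
End of year 5: book value $46,172.
End of year 6: book value $39,529.
End of year 7: book value $32,886.
End of year 8: book value $26,243.

$26,243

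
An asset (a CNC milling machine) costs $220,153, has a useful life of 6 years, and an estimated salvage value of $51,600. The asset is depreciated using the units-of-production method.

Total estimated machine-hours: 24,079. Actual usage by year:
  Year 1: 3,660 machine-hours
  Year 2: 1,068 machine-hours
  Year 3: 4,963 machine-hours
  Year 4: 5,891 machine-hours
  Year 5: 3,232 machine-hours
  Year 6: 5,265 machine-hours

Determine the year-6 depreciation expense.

$36,855

Depreciable base = $220,153 − $51,600 = $168,553.
Rate = $168,553 / 24,079 machine-hours = $7 per machine-hour.
Year 1: 3,660 × $7 = $25,620. Book value $194,533.
Year 2: 1,068 × $7 = $7,476. Book value $187,057.
Year 3: 4,963 × $7 = $34,741. Book value $152,316.
Year 4: 5,891 × $7 = $41,237. Book value $111,079.
Year 5: 3,232 × $7 = $22,624. Book value $88,455.
Year 6: 5,265 × $7 = $36,855. Book value $51,600.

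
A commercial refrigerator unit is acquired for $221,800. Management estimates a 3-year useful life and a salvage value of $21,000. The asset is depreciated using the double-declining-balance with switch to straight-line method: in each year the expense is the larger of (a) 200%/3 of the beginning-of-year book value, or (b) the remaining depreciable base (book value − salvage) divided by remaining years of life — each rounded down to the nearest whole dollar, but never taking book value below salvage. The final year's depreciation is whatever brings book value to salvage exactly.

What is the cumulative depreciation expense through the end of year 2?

$197,155

Depreciable base = $221,800 − $21,000 = $200,800.
Year 1: DB = ⌊$221,800 × 200%/3⌋ = $147,866; SL = ⌊$200,800/3⌋ = $66,933 → take DB $147,866. Book value $73,934.
Year 2: DB = ⌊$73,934 × 200%/3⌋ = $49,289; SL = ⌊$52,934/2⌋ = $26,467 → take DB $49,289. Book value $24,645.
Accumulated through year 2 = $221,800 − $24,645 = $197,155.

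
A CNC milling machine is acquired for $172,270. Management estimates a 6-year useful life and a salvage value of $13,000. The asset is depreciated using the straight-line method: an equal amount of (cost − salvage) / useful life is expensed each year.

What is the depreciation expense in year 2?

$26,545

Depreciable base = $172,270 − $13,000 = $159,270.
Annual expense = $159,270 / 6 = $26,545.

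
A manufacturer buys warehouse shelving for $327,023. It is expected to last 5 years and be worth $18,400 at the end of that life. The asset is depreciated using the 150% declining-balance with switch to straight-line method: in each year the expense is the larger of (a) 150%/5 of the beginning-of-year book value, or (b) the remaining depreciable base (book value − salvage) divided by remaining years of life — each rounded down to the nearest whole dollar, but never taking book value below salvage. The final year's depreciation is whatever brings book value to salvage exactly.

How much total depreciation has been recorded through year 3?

Depreciable base = $327,023 − $18,400 = $308,623.
Year 1: DB = ⌊$327,023 × 150%/5⌋ = $98,106; SL = ⌊$308,623/5⌋ = $61,724 → take DB $98,106. Book value $228,917.
Year 2: DB = ⌊$228,917 × 150%/5⌋ = $68,675; SL = ⌊$210,517/4⌋ = $52,629 → take DB $68,675. Book value $160,242.
Year 3: DB = ⌊$160,242 × 150%/5⌋ = $48,072; SL = ⌊$141,842/3⌋ = $47,280 → take DB $48,072. Book value $112,170.
Accumulated through year 3 = $327,023 − $112,170 = $214,853.

$214,853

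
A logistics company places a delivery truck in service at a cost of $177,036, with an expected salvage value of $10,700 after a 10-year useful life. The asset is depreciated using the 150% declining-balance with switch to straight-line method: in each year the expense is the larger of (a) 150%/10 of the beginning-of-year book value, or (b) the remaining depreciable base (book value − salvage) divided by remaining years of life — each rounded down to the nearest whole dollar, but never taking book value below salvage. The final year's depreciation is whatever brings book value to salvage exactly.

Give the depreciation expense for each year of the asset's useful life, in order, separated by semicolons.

Depreciable base = $177,036 − $10,700 = $166,336.
Year 1: DB = ⌊$177,036 × 150%/10⌋ = $26,555; SL = ⌊$166,336/10⌋ = $16,633 → take DB $26,555. Book value $150,481.
Year 2: DB = ⌊$150,481 × 150%/10⌋ = $22,572; SL = ⌊$139,781/9⌋ = $15,531 → take DB $22,572. Book value $127,909.
Year 3: DB = ⌊$127,909 × 150%/10⌋ = $19,186; SL = ⌊$117,209/8⌋ = $14,651 → take DB $19,186. Book value $108,723.
Year 4: DB = ⌊$108,723 × 150%/10⌋ = $16,308; SL = ⌊$98,023/7⌋ = $14,003 → take DB $16,308. Book value $92,415.
Year 5: DB = ⌊$92,415 × 150%/10⌋ = $13,862; SL = ⌊$81,715/6⌋ = $13,619 → take DB $13,862. Book value $78,553.
Year 6: DB = ⌊$78,553 × 150%/10⌋ = $11,782; SL = ⌊$67,853/5⌋ = $13,570 → take SL $13,570. Book value $64,983.
Year 7: DB = ⌊$64,983 × 150%/10⌋ = $9,747; SL = ⌊$54,283/4⌋ = $13,570 → take SL $13,570. Book value $51,413.
Year 8: DB = ⌊$51,413 × 150%/10⌋ = $7,711; SL = ⌊$40,713/3⌋ = $13,571 → take SL $13,571. Book value $37,842.
Year 9: DB = ⌊$37,842 × 150%/10⌋ = $5,676; SL = ⌊$27,142/2⌋ = $13,571 → take SL $13,571. Book value $24,271.
Year 10 (final): $24,271 − $10,700 = $13,571. Book value $10,700.

$26,555; $22,572; $19,186; $16,308; $13,862; $13,570; $13,570; $13,571; $13,571; $13,571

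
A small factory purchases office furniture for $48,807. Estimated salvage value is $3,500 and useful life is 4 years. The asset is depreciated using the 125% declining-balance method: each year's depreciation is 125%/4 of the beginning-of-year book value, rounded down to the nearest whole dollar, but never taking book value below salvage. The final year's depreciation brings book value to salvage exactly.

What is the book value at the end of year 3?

Depreciable base = $48,807 − $3,500 = $45,307.
Year 1: ⌊$48,807 × 125%/4⌋ = $15,252. Book value $33,555.
Year 2: ⌊$33,555 × 125%/4⌋ = $10,485. Book value $23,070.
Year 3: ⌊$23,070 × 125%/4⌋ = $7,209. Book value $15,861.

$15,861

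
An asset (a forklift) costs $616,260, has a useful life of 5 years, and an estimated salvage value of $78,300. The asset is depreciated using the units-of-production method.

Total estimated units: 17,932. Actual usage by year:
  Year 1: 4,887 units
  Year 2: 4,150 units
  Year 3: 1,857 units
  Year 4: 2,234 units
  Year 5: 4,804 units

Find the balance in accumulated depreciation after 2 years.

Depreciable base = $616,260 − $78,300 = $537,960.
Rate = $537,960 / 17,932 units = $30 per unit.
Year 1: 4,887 × $30 = $146,610. Book value $469,650.
Year 2: 4,150 × $30 = $124,500. Book value $345,150.
Accumulated through year 2 = $616,260 − $345,150 = $271,110.

$271,110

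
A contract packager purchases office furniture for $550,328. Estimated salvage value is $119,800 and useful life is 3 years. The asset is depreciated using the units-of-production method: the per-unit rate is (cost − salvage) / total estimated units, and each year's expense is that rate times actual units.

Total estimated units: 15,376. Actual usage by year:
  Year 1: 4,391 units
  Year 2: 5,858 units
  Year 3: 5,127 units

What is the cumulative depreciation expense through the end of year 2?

$286,972

Depreciable base = $550,328 − $119,800 = $430,528.
Rate = $430,528 / 15,376 units = $28 per unit.
Year 1: 4,391 × $28 = $122,948. Book value $427,380.
Year 2: 5,858 × $28 = $164,024. Book value $263,356.
Accumulated through year 2 = $550,328 − $263,356 = $286,972.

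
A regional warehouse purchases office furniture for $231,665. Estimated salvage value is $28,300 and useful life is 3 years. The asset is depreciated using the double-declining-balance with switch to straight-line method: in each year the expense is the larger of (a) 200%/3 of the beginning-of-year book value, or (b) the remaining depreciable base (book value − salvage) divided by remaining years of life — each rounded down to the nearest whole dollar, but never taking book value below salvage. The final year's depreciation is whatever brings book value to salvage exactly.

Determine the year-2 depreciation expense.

$48,922

Depreciable base = $231,665 − $28,300 = $203,365.
Year 1: DB = ⌊$231,665 × 200%/3⌋ = $154,443; SL = ⌊$203,365/3⌋ = $67,788 → take DB $154,443. Book value $77,222.
Year 2: DB = ⌊$77,222 × 200%/3⌋ = $51,481; SL = ⌊$48,922/2⌋ = $24,461 → take DB $51,481, capped at $48,922. Book value $28,300.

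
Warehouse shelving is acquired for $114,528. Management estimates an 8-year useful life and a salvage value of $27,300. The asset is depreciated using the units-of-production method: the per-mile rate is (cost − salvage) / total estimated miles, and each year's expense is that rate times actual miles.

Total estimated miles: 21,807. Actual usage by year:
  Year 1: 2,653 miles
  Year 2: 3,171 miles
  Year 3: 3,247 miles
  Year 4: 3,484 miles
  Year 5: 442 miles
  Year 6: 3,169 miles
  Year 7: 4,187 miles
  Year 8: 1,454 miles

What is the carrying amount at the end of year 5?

$62,540

Depreciable base = $114,528 − $27,300 = $87,228.
Rate = $87,228 / 21,807 miles = $4 per mile.
Year 1: 2,653 × $4 = $10,612. Book value $103,916.
Year 2: 3,171 × $4 = $12,684. Book value $91,232.
Year 3: 3,247 × $4 = $12,988. Book value $78,244.
Year 4: 3,484 × $4 = $13,936. Book value $64,308.
Year 5: 442 × $4 = $1,768. Book value $62,540.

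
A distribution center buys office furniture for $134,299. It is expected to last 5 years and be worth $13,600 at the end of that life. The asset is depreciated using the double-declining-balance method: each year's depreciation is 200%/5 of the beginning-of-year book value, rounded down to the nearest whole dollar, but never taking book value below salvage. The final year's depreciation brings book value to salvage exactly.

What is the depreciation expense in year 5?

$3,806

Depreciable base = $134,299 − $13,600 = $120,699.
Year 1: ⌊$134,299 × 200%/5⌋ = $53,719. Book value $80,580.
Year 2: ⌊$80,580 × 200%/5⌋ = $32,232. Book value $48,348.
Year 3: ⌊$48,348 × 200%/5⌋ = $19,339. Book value $29,009.
Year 4: ⌊$29,009 × 200%/5⌋ = $11,603. Book value $17,406.
Year 5 (final): $17,406 − $13,600 = $3,806. Book value $13,600.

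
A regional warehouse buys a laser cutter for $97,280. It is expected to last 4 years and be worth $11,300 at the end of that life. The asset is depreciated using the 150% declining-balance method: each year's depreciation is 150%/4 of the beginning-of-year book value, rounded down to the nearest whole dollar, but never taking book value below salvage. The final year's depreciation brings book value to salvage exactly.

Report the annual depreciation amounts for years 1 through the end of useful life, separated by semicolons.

$36,480; $22,800; $14,250; $12,450

Depreciable base = $97,280 − $11,300 = $85,980.
Year 1: ⌊$97,280 × 150%/4⌋ = $36,480. Book value $60,800.
Year 2: ⌊$60,800 × 150%/4⌋ = $22,800. Book value $38,000.
Year 3: ⌊$38,000 × 150%/4⌋ = $14,250. Book value $23,750.
Year 4 (final): $23,750 − $11,300 = $12,450. Book value $11,300.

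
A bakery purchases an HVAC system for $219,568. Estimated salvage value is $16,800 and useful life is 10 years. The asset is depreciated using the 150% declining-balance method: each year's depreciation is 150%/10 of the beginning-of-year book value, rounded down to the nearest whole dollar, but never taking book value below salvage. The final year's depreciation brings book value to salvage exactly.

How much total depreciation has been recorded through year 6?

$136,755

Depreciable base = $219,568 − $16,800 = $202,768.
Year 1: ⌊$219,568 × 150%/10⌋ = $32,935. Book value $186,633.
Year 2: ⌊$186,633 × 150%/10⌋ = $27,994. Book value $158,639.
Year 3: ⌊$158,639 × 150%/10⌋ = $23,795. Book value $134,844.
Year 4: ⌊$134,844 × 150%/10⌋ = $20,226. Book value $114,618.
Year 5: ⌊$114,618 × 150%/10⌋ = $17,192. Book value $97,426.
Year 6: ⌊$97,426 × 150%/10⌋ = $14,613. Book value $82,813.
Accumulated through year 6 = $219,568 − $82,813 = $136,755.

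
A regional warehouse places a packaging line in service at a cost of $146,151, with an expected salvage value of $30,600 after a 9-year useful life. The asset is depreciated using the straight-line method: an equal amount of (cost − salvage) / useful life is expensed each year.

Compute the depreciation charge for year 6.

Depreciable base = $146,151 − $30,600 = $115,551.
Annual expense = $115,551 / 9 = $12,839.

$12,839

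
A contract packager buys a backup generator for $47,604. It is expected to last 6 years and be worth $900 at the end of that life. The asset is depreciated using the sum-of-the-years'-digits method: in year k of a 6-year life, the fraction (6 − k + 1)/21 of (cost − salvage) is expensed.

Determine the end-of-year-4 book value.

Depreciable base = $47,604 − $900 = $46,704.
Sum of the years' digits = 6+5+4+3+2+1 = 21.
Year 1: $46,704 × 6/21 = $13,344. Book value $34,260.
Year 2: $46,704 × 5/21 = $11,120. Book value $23,140.
Year 3: $46,704 × 4/21 = $8,896. Book value $14,244.
Year 4: $46,704 × 3/21 = $6,672. Book value $7,572.

$7,572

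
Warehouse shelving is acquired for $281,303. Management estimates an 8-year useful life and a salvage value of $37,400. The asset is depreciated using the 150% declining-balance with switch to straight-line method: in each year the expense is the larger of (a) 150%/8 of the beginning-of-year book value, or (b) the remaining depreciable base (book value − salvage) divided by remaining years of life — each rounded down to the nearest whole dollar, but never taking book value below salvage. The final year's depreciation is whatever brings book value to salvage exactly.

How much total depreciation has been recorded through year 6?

Depreciable base = $281,303 − $37,400 = $243,903.
Year 1: DB = ⌊$281,303 × 150%/8⌋ = $52,744; SL = ⌊$243,903/8⌋ = $30,487 → take DB $52,744. Book value $228,559.
Year 2: DB = ⌊$228,559 × 150%/8⌋ = $42,854; SL = ⌊$191,159/7⌋ = $27,308 → take DB $42,854. Book value $185,705.
Year 3: DB = ⌊$185,705 × 150%/8⌋ = $34,819; SL = ⌊$148,305/6⌋ = $24,717 → take DB $34,819. Book value $150,886.
Year 4: DB = ⌊$150,886 × 150%/8⌋ = $28,291; SL = ⌊$113,486/5⌋ = $22,697 → take DB $28,291. Book value $122,595.
Year 5: DB = ⌊$122,595 × 150%/8⌋ = $22,986; SL = ⌊$85,195/4⌋ = $21,298 → take DB $22,986. Book value $99,609.
Year 6: DB = ⌊$99,609 × 150%/8⌋ = $18,676; SL = ⌊$62,209/3⌋ = $20,736 → take SL $20,736. Book value $78,873.
Accumulated through year 6 = $281,303 − $78,873 = $202,430.

$202,430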